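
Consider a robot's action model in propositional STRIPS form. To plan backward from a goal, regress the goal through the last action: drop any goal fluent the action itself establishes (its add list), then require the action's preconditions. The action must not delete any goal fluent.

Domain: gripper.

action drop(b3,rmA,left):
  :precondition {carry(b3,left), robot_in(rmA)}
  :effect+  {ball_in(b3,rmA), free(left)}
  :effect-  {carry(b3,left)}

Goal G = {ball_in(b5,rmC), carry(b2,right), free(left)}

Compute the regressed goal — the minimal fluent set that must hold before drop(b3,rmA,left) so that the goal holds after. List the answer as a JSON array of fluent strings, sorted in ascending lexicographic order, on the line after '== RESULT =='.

Compute (G \ add) ∪ pre:
  G ∩ del = {}  (empty — regression defined)
  G \ add = {ball_in(b5,rmC), carry(b2,right), free(left)} \ {ball_in(b3,rmA), free(left)} = {ball_in(b5,rmC), carry(b2,right)}
  ∪ pre   = {ball_in(b5,rmC), carry(b2,right)} ∪ {carry(b3,left), robot_in(rmA)}
          = {ball_in(b5,rmC), carry(b2,right), carry(b3,left), robot_in(rmA)}

== RESULT ==
["ball_in(b5,rmC)", "carry(b2,right)", "carry(b3,left)", "robot_in(rmA)"]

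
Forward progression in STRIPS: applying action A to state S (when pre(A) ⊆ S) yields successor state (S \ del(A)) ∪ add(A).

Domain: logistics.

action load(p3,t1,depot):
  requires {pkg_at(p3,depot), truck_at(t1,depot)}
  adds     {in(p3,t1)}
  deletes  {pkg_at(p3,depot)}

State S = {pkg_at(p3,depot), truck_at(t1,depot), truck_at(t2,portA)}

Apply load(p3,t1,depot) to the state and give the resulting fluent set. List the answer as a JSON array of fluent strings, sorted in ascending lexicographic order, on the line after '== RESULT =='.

Compute (S \ del) ∪ add:
  pre ⊆ S: {pkg_at(p3,depot), truck_at(t1,depot)} ⊆ S  — applicable
  S \ del = {truck_at(t1,depot), truck_at(t2,portA)}
  ∪ add   = {in(p3,t1), truck_at(t1,depot), truck_at(t2,portA)}

== RESULT ==
["in(p3,t1)", "truck_at(t1,depot)", "truck_at(t2,portA)"]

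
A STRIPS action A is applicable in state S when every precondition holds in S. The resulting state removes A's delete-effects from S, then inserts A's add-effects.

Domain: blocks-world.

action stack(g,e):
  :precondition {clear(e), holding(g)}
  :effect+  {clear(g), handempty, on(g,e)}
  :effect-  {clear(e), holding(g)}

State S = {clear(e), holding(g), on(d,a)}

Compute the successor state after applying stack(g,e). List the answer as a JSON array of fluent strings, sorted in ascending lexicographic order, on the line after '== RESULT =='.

Progress:
  pre ⊆ S: {clear(e), holding(g)} ⊆ S  — applicable
  S \ del = {on(d,a)}
  ∪ add   = {clear(g), handempty, on(d,a), on(g,e)}

== RESULT ==
["clear(g)", "handempty", "on(d,a)", "on(g,e)"]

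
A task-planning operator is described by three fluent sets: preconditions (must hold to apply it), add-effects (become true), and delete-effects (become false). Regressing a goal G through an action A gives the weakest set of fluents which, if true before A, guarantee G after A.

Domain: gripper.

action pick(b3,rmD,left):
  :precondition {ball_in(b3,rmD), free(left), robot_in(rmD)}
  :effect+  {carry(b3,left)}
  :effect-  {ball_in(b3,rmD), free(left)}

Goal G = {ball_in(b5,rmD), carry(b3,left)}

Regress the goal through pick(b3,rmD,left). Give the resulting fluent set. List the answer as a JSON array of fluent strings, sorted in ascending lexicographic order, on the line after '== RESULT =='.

Compute (G \ add) ∪ pre:
  G ∩ del = {}  (empty — regression defined)
  G \ add = {ball_in(b5,rmD), carry(b3,left)} \ {carry(b3,left)} = {ball_in(b5,rmD)}
  ∪ pre   = {ball_in(b5,rmD)} ∪ {ball_in(b3,rmD), free(left), robot_in(rmD)}
          = {ball_in(b3,rmD), ball_in(b5,rmD), free(left), robot_in(rmD)}

== RESULT ==
["ball_in(b3,rmD)", "ball_in(b5,rmD)", "free(left)", "robot_in(rmD)"]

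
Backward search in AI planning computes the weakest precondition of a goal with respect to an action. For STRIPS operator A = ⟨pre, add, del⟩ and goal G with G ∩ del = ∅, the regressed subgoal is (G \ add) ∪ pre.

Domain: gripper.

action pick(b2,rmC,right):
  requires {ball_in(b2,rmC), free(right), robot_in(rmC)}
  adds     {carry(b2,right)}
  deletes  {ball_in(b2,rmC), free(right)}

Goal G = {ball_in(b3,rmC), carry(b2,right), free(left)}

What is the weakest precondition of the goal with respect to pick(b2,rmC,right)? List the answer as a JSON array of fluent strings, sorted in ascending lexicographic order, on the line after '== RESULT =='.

Compute (G \ add) ∪ pre:
  G ∩ del = {}  (empty — regression defined)
  G \ add = {ball_in(b3,rmC), carry(b2,right), free(left)} \ {carry(b2,right)} = {ball_in(b3,rmC), free(left)}
  ∪ pre   = {ball_in(b3,rmC), free(left)} ∪ {ball_in(b2,rmC), free(right), robot_in(rmC)}
          = {ball_in(b2,rmC), ball_in(b3,rmC), free(left), free(right), robot_in(rmC)}

== RESULT ==
["ball_in(b2,rmC)", "ball_in(b3,rmC)", "free(left)", "free(right)", "robot_in(rmC)"]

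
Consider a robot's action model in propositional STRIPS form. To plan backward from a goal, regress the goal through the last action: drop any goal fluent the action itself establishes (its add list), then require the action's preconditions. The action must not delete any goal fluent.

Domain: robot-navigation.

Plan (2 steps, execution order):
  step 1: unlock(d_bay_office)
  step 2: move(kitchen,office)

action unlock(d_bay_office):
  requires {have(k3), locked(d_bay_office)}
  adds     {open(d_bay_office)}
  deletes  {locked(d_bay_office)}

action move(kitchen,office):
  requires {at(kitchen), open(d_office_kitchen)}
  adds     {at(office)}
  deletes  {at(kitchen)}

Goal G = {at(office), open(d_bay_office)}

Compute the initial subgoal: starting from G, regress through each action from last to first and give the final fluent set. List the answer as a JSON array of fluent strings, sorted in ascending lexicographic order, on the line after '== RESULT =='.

Regress step by step:
  through step 2 (move(kitchen,office)): drop {at(office)}, keep {open(d_bay_office)}, require {at(kitchen), open(d_office_kitchen)}
    → {at(kitchen), open(d_bay_office), open(d_office_kitchen)}
  through step 1 (unlock(d_bay_office)): drop {open(d_bay_office)}, keep {at(kitchen), open(d_office_kitchen)}, require {have(k3), locked(d_bay_office)}
    → {at(kitchen), have(k3), locked(d_bay_office), open(d_office_kitchen)}

== RESULT ==
["at(kitchen)", "have(k3)", "locked(d_bay_office)", "open(d_office_kitchen)"]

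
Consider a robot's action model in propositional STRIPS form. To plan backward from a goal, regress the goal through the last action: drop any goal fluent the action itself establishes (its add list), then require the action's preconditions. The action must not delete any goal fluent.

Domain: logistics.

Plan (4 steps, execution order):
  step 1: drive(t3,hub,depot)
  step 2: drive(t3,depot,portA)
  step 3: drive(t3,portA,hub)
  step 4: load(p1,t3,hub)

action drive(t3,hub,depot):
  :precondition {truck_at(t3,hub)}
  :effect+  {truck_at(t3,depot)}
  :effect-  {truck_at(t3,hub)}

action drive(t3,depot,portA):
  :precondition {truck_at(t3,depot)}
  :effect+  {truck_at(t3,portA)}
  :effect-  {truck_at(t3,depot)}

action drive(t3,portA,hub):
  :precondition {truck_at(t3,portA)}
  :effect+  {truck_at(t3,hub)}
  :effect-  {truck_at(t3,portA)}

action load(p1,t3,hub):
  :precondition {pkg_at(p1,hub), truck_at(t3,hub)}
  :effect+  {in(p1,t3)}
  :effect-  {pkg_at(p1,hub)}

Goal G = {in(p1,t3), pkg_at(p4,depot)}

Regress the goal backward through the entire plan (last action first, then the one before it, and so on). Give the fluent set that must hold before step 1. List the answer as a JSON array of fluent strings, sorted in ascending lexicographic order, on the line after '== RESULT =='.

Work backward from the goal:
  through step 4 (load(p1,t3,hub)): drop {in(p1,t3)}, keep {pkg_at(p4,depot)}, require {pkg_at(p1,hub), truck_at(t3,hub)}
    → {pkg_at(p1,hub), pkg_at(p4,depot), truck_at(t3,hub)}
  through step 3 (drive(t3,portA,hub)): drop {truck_at(t3,hub)}, keep {pkg_at(p1,hub), pkg_at(p4,depot)}, require {truck_at(t3,portA)}
    → {pkg_at(p1,hub), pkg_at(p4,depot), truck_at(t3,portA)}
  through step 2 (drive(t3,depot,portA)): drop {truck_at(t3,portA)}, keep {pkg_at(p1,hub), pkg_at(p4,depot)}, require {truck_at(t3,depot)}
    → {pkg_at(p1,hub), pkg_at(p4,depot), truck_at(t3,depot)}
  through step 1 (drive(t3,hub,depot)): drop {truck_at(t3,depot)}, keep {pkg_at(p1,hub), pkg_at(p4,depot)}, require {truck_at(t3,hub)}
    → {pkg_at(p1,hub), pkg_at(p4,depot), truck_at(t3,hub)}

== RESULT ==
["pkg_at(p1,hub)", "pkg_at(p4,depot)", "truck_at(t3,hub)"]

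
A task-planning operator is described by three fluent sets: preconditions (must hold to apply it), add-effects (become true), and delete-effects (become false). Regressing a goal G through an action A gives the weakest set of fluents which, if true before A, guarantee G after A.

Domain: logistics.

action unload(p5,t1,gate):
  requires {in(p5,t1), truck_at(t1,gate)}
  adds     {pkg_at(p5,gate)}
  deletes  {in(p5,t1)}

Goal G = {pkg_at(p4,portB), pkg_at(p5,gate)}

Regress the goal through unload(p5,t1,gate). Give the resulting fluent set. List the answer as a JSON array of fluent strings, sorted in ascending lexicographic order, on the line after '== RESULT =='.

Compute (G \ add) ∪ pre:
  G ∩ del = {}  (empty — regression defined)
  G \ add = {pkg_at(p4,portB), pkg_at(p5,gate)} \ {pkg_at(p5,gate)} = {pkg_at(p4,portB)}
  ∪ pre   = {pkg_at(p4,portB)} ∪ {in(p5,t1), truck_at(t1,gate)}
          = {in(p5,t1), pkg_at(p4,portB), truck_at(t1,gate)}

== RESULT ==
["in(p5,t1)", "pkg_at(p4,portB)", "truck_at(t1,gate)"]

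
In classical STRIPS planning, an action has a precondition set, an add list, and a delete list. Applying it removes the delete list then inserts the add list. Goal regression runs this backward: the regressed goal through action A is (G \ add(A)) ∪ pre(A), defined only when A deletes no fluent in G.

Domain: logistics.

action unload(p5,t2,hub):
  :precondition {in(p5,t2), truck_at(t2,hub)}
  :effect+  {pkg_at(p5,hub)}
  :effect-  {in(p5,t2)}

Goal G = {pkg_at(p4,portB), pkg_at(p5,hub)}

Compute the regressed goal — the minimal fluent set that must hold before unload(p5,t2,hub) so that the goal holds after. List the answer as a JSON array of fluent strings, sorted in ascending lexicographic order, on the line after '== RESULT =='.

Compute (G \ add) ∪ pre:
  G ∩ del = {}  (empty — regression defined)
  G \ add = {pkg_at(p4,portB), pkg_at(p5,hub)} \ {pkg_at(p5,hub)} = {pkg_at(p4,portB)}
  ∪ pre   = {pkg_at(p4,portB)} ∪ {in(p5,t2), truck_at(t2,hub)}
          = {in(p5,t2), pkg_at(p4,portB), truck_at(t2,hub)}

== RESULT ==
["in(p5,t2)", "pkg_at(p4,portB)", "truck_at(t2,hub)"]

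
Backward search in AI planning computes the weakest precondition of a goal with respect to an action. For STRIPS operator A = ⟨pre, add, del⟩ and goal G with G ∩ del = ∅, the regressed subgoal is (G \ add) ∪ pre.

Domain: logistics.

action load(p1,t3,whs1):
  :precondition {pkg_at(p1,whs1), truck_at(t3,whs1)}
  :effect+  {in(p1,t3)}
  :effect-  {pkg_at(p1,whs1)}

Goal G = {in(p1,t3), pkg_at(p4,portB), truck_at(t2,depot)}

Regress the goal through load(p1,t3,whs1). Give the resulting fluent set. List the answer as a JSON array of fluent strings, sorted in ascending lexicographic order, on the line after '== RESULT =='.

Compute (G \ add) ∪ pre:
  G ∩ del = {}  (empty — regression defined)
  G \ add = {in(p1,t3), pkg_at(p4,portB), truck_at(t2,depot)} \ {in(p1,t3)} = {pkg_at(p4,portB), truck_at(t2,depot)}
  ∪ pre   = {pkg_at(p4,portB), truck_at(t2,depot)} ∪ {pkg_at(p1,whs1), truck_at(t3,whs1)}
          = {pkg_at(p1,whs1), pkg_at(p4,portB), truck_at(t2,depot), truck_at(t3,whs1)}

== RESULT ==
["pkg_at(p1,whs1)", "pkg_at(p4,portB)", "truck_at(t2,depot)", "truck_at(t3,whs1)"]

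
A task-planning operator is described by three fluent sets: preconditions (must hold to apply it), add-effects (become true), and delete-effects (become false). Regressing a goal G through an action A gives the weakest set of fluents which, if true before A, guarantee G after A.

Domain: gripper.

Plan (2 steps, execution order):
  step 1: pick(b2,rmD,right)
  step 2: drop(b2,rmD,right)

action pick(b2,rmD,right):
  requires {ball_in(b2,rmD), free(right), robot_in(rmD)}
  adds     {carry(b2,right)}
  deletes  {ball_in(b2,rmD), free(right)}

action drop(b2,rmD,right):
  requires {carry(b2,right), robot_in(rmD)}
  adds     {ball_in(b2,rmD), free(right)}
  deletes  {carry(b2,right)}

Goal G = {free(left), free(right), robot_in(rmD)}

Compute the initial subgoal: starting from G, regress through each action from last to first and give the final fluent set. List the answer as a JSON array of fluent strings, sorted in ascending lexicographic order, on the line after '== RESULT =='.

Work backward from the goal:
  through step 2 (drop(b2,rmD,right)): drop {free(right)}, keep {free(left), robot_in(rmD)}, require {carry(b2,right), robot_in(rmD)}
    → {carry(b2,right), free(left), robot_in(rmD)}
  through step 1 (pick(b2,rmD,right)): drop {carry(b2,right)}, keep {free(left), robot_in(rmD)}, require {ball_in(b2,rmD), free(right), robot_in(rmD)}
    → {ball_in(b2,rmD), free(left), free(right), robot_in(rmD)}

== RESULT ==
["ball_in(b2,rmD)", "free(left)", "free(right)", "robot_in(rmD)"]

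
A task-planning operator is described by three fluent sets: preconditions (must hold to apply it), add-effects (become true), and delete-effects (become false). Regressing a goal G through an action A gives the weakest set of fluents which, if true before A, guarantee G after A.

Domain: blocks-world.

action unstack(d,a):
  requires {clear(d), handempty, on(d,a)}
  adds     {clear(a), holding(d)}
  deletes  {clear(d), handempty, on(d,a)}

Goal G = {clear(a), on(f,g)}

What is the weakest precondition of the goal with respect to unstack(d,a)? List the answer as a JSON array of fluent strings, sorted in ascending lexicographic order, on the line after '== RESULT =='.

Compute (G \ add) ∪ pre:
  G ∩ del = {}  (empty — regression defined)
  G \ add = {clear(a), on(f,g)} \ {clear(a), holding(d)} = {on(f,g)}
  ∪ pre   = {on(f,g)} ∪ {clear(d), handempty, on(d,a)}
          = {clear(d), handempty, on(d,a), on(f,g)}

== RESULT ==
["clear(d)", "handempty", "on(d,a)", "on(f,g)"]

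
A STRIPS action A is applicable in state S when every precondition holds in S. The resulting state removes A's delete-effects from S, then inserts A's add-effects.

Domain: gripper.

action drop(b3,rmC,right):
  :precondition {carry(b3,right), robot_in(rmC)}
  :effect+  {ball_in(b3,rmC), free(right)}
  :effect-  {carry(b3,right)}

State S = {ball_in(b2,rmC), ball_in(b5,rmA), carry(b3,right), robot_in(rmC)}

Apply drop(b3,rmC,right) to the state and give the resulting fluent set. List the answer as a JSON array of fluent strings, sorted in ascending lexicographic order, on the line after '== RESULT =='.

Compute (S \ del) ∪ add:
  pre ⊆ S: {carry(b3,right), robot_in(rmC)} ⊆ S  — applicable
  S \ del = {ball_in(b2,rmC), ball_in(b5,rmA), robot_in(rmC)}
  ∪ add   = {ball_in(b2,rmC), ball_in(b3,rmC), ball_in(b5,rmA), free(right), robot_in(rmC)}

== RESULT ==
["ball_in(b2,rmC)", "ball_in(b3,rmC)", "ball_in(b5,rmA)", "free(right)", "robot_in(rmC)"]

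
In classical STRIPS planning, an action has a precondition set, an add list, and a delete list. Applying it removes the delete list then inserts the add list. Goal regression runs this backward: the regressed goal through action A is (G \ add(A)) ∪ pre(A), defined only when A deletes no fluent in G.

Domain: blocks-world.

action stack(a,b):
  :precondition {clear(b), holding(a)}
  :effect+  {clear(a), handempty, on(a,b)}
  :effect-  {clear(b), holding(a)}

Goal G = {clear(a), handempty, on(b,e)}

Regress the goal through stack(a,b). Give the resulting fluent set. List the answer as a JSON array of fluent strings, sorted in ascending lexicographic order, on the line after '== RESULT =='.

Compute (G \ add) ∪ pre:
  G ∩ del = {}  (empty — regression defined)
  G \ add = {clear(a), handempty, on(b,e)} \ {clear(a), handempty, on(a,b)} = {on(b,e)}
  ∪ pre   = {on(b,e)} ∪ {clear(b), holding(a)}
          = {clear(b), holding(a), on(b,e)}

== RESULT ==
["clear(b)", "holding(a)", "on(b,e)"]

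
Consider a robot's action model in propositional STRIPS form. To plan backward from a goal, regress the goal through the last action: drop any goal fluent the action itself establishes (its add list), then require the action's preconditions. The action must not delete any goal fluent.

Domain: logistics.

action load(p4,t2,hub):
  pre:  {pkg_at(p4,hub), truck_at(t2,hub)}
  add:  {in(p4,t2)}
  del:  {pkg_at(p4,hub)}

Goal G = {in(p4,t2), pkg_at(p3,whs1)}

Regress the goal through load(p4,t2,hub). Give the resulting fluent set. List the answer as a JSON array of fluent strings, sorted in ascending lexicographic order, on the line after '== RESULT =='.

Compute (G \ add) ∪ pre:
  G ∩ del = {}  (empty — regression defined)
  G \ add = {in(p4,t2), pkg_at(p3,whs1)} \ {in(p4,t2)} = {pkg_at(p3,whs1)}
  ∪ pre   = {pkg_at(p3,whs1)} ∪ {pkg_at(p4,hub), truck_at(t2,hub)}
          = {pkg_at(p3,whs1), pkg_at(p4,hub), truck_at(t2,hub)}

== RESULT ==
["pkg_at(p3,whs1)", "pkg_at(p4,hub)", "truck_at(t2,hub)"]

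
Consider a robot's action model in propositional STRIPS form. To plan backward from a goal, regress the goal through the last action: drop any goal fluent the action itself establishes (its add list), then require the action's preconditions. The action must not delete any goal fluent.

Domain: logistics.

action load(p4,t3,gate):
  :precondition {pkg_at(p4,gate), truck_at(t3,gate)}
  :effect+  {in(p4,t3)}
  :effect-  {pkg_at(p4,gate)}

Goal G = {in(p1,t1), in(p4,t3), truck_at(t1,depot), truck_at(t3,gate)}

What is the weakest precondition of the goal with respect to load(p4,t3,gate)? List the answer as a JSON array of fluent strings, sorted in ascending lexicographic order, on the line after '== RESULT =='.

Regress:
  G ∩ del = {}  (empty — regression defined)
  G \ add = {in(p1,t1), in(p4,t3), truck_at(t1,depot), truck_at(t3,gate)} \ {in(p4,t3)} = {in(p1,t1), truck_at(t1,depot), truck_at(t3,gate)}
  ∪ pre   = {in(p1,t1), truck_at(t1,depot), truck_at(t3,gate)} ∪ {pkg_at(p4,gate), truck_at(t3,gate)}
          = {in(p1,t1), pkg_at(p4,gate), truck_at(t1,depot), truck_at(t3,gate)}

== RESULT ==
["in(p1,t1)", "pkg_at(p4,gate)", "truck_at(t1,depot)", "truck_at(t3,gate)"]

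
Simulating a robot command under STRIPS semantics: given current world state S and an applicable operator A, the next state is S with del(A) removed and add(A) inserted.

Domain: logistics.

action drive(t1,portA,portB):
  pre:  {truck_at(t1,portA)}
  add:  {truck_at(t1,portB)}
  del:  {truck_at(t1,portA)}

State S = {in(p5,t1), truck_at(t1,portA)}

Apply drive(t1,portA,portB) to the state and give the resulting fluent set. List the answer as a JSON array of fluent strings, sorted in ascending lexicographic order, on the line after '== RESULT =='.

Progress:
  pre ⊆ S: {truck_at(t1,portA)} ⊆ S  — applicable
  S \ del = {in(p5,t1)}
  ∪ add   = {in(p5,t1), truck_at(t1,portB)}

== RESULT ==
["in(p5,t1)", "truck_at(t1,portB)"]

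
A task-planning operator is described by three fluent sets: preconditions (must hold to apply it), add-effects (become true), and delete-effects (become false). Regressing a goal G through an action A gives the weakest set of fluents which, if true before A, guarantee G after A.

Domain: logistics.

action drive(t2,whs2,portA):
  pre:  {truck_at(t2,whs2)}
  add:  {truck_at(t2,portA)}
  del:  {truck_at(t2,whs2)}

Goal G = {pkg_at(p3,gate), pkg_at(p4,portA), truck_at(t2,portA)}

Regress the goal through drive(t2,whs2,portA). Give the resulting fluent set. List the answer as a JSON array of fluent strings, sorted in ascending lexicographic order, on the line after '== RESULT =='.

Regress:
  G ∩ del = {}  (empty — regression defined)
  G \ add = {pkg_at(p3,gate), pkg_at(p4,portA), truck_at(t2,portA)} \ {truck_at(t2,portA)} = {pkg_at(p3,gate), pkg_at(p4,portA)}
  ∪ pre   = {pkg_at(p3,gate), pkg_at(p4,portA)} ∪ {truck_at(t2,whs2)}
          = {pkg_at(p3,gate), pkg_at(p4,portA), truck_at(t2,whs2)}

== RESULT ==
["pkg_at(p3,gate)", "pkg_at(p4,portA)", "truck_at(t2,whs2)"]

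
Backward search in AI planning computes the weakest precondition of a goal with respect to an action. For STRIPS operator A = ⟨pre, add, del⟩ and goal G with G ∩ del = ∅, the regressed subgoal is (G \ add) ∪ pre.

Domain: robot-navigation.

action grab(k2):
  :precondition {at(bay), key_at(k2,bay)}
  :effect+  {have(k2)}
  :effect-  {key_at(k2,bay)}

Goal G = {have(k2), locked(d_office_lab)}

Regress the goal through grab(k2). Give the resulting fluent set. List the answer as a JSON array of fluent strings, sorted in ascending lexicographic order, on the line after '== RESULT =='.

Compute (G \ add) ∪ pre:
  G ∩ del = {}  (empty — regression defined)
  G \ add = {have(k2), locked(d_office_lab)} \ {have(k2)} = {locked(d_office_lab)}
  ∪ pre   = {locked(d_office_lab)} ∪ {at(bay), key_at(k2,bay)}
          = {at(bay), key_at(k2,bay), locked(d_office_lab)}

== RESULT ==
["at(bay)", "key_at(k2,bay)", "locked(d_office_lab)"]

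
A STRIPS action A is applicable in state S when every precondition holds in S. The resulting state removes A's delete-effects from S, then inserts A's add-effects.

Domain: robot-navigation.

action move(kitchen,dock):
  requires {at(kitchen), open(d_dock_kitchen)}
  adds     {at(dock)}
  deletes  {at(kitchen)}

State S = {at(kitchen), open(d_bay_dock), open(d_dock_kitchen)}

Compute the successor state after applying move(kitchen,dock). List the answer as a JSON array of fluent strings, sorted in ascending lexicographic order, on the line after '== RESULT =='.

Compute (S \ del) ∪ add:
  pre ⊆ S: {at(kitchen), open(d_dock_kitchen)} ⊆ S  — applicable
  S \ del = {open(d_bay_dock), open(d_dock_kitchen)}
  ∪ add   = {at(dock), open(d_bay_dock), open(d_dock_kitchen)}

== RESULT ==
["at(dock)", "open(d_bay_dock)", "open(d_dock_kitchen)"]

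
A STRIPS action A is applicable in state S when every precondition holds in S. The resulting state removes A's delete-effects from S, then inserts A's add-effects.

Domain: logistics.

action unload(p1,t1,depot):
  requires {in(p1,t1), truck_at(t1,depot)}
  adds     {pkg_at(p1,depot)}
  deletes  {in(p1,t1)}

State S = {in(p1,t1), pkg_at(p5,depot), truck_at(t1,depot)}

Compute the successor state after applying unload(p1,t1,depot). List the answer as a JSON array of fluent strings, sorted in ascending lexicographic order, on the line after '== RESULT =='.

Compute (S \ del) ∪ add:
  pre ⊆ S: {in(p1,t1), truck_at(t1,depot)} ⊆ S  — applicable
  S \ del = {pkg_at(p5,depot), truck_at(t1,depot)}
  ∪ add   = {pkg_at(p1,depot), pkg_at(p5,depot), truck_at(t1,depot)}

== RESULT ==
["pkg_at(p1,depot)", "pkg_at(p5,depot)", "truck_at(t1,depot)"]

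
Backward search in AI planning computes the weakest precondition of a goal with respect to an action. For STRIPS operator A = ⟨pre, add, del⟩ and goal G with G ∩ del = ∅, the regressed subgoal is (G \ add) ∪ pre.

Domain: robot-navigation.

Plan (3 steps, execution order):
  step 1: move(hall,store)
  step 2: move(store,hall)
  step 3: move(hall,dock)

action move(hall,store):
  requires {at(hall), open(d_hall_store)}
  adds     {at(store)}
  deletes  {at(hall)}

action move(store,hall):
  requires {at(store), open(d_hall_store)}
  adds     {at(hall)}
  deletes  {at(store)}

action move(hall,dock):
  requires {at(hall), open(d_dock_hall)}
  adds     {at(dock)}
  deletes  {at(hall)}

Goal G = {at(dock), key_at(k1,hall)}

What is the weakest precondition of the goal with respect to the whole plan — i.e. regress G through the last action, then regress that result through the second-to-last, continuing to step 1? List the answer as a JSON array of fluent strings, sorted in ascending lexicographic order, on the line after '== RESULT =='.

Work backward from the goal:
  through step 3 (move(hall,dock)): drop {at(dock)}, keep {key_at(k1,hall)}, require {at(hall), open(d_dock_hall)}
    → {at(hall), key_at(k1,hall), open(d_dock_hall)}
  through step 2 (move(store,hall)): drop {at(hall)}, keep {key_at(k1,hall), open(d_dock_hall)}, require {at(store), open(d_hall_store)}
    → {at(store), key_at(k1,hall), open(d_dock_hall), open(d_hall_store)}
  through step 1 (move(hall,store)): drop {at(store)}, keep {key_at(k1,hall), open(d_dock_hall), open(d_hall_store)}, require {at(hall), open(d_hall_store)}
    → {at(hall), key_at(k1,hall), open(d_dock_hall), open(d_hall_store)}

== RESULT ==
["at(hall)", "key_at(k1,hall)", "open(d_dock_hall)", "open(d_hall_store)"]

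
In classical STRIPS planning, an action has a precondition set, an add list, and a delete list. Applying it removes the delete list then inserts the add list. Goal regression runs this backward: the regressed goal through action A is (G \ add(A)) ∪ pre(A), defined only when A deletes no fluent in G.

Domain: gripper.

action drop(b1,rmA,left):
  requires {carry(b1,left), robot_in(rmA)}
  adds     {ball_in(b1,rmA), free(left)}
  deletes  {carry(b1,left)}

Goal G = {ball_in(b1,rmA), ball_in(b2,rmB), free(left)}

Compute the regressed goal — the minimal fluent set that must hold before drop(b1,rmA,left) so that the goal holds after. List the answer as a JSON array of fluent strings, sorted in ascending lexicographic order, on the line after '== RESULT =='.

Compute (G \ add) ∪ pre:
  G ∩ del = {}  (empty — regression defined)
  G \ add = {ball_in(b1,rmA), ball_in(b2,rmB), free(left)} \ {ball_in(b1,rmA), free(left)} = {ball_in(b2,rmB)}
  ∪ pre   = {ball_in(b2,rmB)} ∪ {carry(b1,left), robot_in(rmA)}
          = {ball_in(b2,rmB), carry(b1,left), robot_in(rmA)}

== RESULT ==
["ball_in(b2,rmB)", "carry(b1,left)", "robot_in(rmA)"]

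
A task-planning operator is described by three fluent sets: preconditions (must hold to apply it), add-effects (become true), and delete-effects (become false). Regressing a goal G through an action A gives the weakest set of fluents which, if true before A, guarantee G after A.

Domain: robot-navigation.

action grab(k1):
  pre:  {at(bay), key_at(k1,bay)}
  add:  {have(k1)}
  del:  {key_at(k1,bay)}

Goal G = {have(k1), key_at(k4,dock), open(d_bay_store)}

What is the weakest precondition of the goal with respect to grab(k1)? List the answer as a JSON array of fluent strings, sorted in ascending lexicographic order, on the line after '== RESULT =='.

Regress:
  G ∩ del = {}  (empty — regression defined)
  G \ add = {have(k1), key_at(k4,dock), open(d_bay_store)} \ {have(k1)} = {key_at(k4,dock), open(d_bay_store)}
  ∪ pre   = {key_at(k4,dock), open(d_bay_store)} ∪ {at(bay), key_at(k1,bay)}
          = {at(bay), key_at(k1,bay), key_at(k4,dock), open(d_bay_store)}

== RESULT ==
["at(bay)", "key_at(k1,bay)", "key_at(k4,dock)", "open(d_bay_store)"]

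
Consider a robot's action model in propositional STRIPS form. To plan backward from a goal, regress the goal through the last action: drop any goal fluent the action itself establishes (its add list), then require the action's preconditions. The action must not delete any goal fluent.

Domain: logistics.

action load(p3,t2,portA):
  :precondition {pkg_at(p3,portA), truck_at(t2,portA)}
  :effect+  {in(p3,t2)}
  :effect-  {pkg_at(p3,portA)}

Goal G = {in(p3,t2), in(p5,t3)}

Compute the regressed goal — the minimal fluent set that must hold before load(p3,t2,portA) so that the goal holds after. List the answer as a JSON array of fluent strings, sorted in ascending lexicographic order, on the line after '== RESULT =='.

Regress:
  G ∩ del = {}  (empty — regression defined)
  G \ add = {in(p3,t2), in(p5,t3)} \ {in(p3,t2)} = {in(p5,t3)}
  ∪ pre   = {in(p5,t3)} ∪ {pkg_at(p3,portA), truck_at(t2,portA)}
          = {in(p5,t3), pkg_at(p3,portA), truck_at(t2,portA)}

== RESULT ==
["in(p5,t3)", "pkg_at(p3,portA)", "truck_at(t2,portA)"]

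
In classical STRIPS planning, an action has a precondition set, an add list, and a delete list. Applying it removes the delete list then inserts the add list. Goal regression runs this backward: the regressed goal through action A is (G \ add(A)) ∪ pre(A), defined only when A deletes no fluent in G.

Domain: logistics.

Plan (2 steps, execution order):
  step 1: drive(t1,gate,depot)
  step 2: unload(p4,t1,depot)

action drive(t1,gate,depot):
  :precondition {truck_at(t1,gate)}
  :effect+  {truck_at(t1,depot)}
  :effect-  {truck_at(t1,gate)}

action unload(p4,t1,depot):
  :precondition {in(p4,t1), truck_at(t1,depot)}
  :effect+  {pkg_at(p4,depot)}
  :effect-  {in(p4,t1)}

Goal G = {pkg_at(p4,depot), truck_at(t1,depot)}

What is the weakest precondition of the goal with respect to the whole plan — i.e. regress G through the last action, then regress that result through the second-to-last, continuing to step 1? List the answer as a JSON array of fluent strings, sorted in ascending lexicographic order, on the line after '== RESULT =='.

Work backward from the goal:
  through step 2 (unload(p4,t1,depot)): drop {pkg_at(p4,depot)}, keep {truck_at(t1,depot)}, require {in(p4,t1), truck_at(t1,depot)}
    → {in(p4,t1), truck_at(t1,depot)}
  through step 1 (drive(t1,gate,depot)): drop {truck_at(t1,depot)}, keep {in(p4,t1)}, require {truck_at(t1,gate)}
    → {in(p4,t1), truck_at(t1,gate)}

== RESULT ==
["in(p4,t1)", "truck_at(t1,gate)"]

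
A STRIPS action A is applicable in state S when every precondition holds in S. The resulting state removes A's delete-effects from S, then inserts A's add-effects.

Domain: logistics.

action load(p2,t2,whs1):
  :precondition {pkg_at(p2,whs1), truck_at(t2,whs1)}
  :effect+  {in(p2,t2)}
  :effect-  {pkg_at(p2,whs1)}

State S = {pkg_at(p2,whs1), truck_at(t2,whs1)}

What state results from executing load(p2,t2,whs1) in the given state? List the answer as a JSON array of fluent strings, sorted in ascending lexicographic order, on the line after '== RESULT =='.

Compute (S \ del) ∪ add:
  pre ⊆ S: {pkg_at(p2,whs1), truck_at(t2,whs1)} ⊆ S  — applicable
  S \ del = {truck_at(t2,whs1)}
  ∪ add   = {in(p2,t2), truck_at(t2,whs1)}

== RESULT ==
["in(p2,t2)", "truck_at(t2,whs1)"]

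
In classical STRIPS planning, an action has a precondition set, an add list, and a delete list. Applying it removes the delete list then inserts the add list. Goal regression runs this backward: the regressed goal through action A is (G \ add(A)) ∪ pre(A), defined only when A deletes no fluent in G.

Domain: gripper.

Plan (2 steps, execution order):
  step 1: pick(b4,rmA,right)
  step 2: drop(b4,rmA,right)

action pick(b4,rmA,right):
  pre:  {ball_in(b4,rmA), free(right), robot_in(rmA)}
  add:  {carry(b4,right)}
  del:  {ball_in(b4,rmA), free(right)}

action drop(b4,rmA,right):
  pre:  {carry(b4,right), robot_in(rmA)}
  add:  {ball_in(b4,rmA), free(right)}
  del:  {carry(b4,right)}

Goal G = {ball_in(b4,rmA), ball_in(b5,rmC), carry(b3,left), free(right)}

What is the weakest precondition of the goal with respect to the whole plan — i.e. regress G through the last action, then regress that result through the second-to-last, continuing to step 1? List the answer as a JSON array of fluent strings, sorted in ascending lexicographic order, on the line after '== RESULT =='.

Work backward from the goal:
  through step 2 (drop(b4,rmA,right)): drop {ball_in(b4,rmA), free(right)}, keep {ball_in(b5,rmC), carry(b3,left)}, require {carry(b4,right), robot_in(rmA)}
    → {ball_in(b5,rmC), carry(b3,left), carry(b4,right), robot_in(rmA)}
  through step 1 (pick(b4,rmA,right)): drop {carry(b4,right)}, keep {ball_in(b5,rmC), carry(b3,left), robot_in(rmA)}, require {ball_in(b4,rmA), free(right), robot_in(rmA)}
    → {ball_in(b4,rmA), ball_in(b5,rmC), carry(b3,left), free(right), robot_in(rmA)}

== RESULT ==
["ball_in(b4,rmA)", "ball_in(b5,rmC)", "carry(b3,left)", "free(right)", "robot_in(rmA)"]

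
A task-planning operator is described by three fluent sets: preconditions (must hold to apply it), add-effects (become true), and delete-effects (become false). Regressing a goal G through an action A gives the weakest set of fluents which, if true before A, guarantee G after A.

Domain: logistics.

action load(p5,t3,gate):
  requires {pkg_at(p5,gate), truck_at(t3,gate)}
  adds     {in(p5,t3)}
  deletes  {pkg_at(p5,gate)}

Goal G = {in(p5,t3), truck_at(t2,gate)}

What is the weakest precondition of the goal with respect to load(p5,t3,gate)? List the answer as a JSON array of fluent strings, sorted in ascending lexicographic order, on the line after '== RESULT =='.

Regress:
  G ∩ del = {}  (empty — regression defined)
  G \ add = {in(p5,t3), truck_at(t2,gate)} \ {in(p5,t3)} = {truck_at(t2,gate)}
  ∪ pre   = {truck_at(t2,gate)} ∪ {pkg_at(p5,gate), truck_at(t3,gate)}
          = {pkg_at(p5,gate), truck_at(t2,gate), truck_at(t3,gate)}

== RESULT ==
["pkg_at(p5,gate)", "truck_at(t2,gate)", "truck_at(t3,gate)"]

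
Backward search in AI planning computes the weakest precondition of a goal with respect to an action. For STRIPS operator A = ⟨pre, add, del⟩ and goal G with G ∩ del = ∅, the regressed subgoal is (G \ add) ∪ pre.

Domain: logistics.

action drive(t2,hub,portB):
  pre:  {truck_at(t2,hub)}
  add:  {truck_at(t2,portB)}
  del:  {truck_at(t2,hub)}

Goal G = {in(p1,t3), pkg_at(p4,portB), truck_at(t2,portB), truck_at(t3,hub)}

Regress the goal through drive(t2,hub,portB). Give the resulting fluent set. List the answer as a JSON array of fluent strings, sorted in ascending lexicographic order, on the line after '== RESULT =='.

Regress:
  G ∩ del = {}  (empty — regression defined)
  G \ add = {in(p1,t3), pkg_at(p4,portB), truck_at(t2,portB), truck_at(t3,hub)} \ {truck_at(t2,portB)} = {in(p1,t3), pkg_at(p4,portB), truck_at(t3,hub)}
  ∪ pre   = {in(p1,t3), pkg_at(p4,portB), truck_at(t3,hub)} ∪ {truck_at(t2,hub)}
          = {in(p1,t3), pkg_at(p4,portB), truck_at(t2,hub), truck_at(t3,hub)}

== RESULT ==
["in(p1,t3)", "pkg_at(p4,portB)", "truck_at(t2,hub)", "truck_at(t3,hub)"]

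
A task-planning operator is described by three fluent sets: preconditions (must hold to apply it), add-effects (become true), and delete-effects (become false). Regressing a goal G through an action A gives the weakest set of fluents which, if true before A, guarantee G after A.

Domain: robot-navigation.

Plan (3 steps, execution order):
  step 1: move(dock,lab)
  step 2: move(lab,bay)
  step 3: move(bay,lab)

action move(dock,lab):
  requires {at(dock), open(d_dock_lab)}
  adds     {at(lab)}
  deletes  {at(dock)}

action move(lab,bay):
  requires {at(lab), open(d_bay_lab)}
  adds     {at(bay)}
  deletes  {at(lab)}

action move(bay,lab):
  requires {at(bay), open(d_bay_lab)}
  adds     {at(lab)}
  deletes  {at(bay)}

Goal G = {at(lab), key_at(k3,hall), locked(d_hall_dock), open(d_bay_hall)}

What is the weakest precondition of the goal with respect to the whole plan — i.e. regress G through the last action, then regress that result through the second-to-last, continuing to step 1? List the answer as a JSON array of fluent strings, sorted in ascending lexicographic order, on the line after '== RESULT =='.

Work backward from the goal:
  through step 3 (move(bay,lab)): drop {at(lab)}, keep {key_at(k3,hall), locked(d_hall_dock), open(d_bay_hall)}, require {at(bay), open(d_bay_lab)}
    → {at(bay), key_at(k3,hall), locked(d_hall_dock), open(d_bay_hall), open(d_bay_lab)}
  through step 2 (move(lab,bay)): drop {at(bay)}, keep {key_at(k3,hall), locked(d_hall_dock), open(d_bay_hall), open(d_bay_lab)}, require {at(lab), open(d_bay_lab)}
    → {at(lab), key_at(k3,hall), locked(d_hall_dock), open(d_bay_hall), open(d_bay_lab)}
  through step 1 (move(dock,lab)): drop {at(lab)}, keep {key_at(k3,hall), locked(d_hall_dock), open(d_bay_hall), open(d_bay_lab)}, require {at(dock), open(d_dock_lab)}
    → {at(dock), key_at(k3,hall), locked(d_hall_dock), open(d_bay_hall), open(d_bay_lab), open(d_dock_lab)}

== RESULT ==
["at(dock)", "key_at(k3,hall)", "locked(d_hall_dock)", "open(d_bay_hall)", "open(d_bay_lab)", "open(d_dock_lab)"]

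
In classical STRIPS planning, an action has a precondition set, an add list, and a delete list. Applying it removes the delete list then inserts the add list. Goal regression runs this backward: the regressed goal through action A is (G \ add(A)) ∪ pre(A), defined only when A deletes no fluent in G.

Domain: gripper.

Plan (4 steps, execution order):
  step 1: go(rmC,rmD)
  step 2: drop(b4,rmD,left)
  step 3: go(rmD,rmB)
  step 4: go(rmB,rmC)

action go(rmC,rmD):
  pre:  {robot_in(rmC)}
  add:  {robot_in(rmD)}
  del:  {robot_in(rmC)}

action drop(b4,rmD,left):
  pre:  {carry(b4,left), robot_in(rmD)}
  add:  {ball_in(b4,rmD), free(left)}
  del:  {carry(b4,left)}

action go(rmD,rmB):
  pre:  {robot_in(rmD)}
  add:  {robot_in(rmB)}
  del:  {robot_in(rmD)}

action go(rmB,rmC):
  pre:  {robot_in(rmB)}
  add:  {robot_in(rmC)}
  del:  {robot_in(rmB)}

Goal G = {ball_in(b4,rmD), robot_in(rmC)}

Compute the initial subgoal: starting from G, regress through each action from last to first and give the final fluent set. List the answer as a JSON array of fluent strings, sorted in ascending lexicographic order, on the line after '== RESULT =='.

Regress step by step:
  through step 4 (go(rmB,rmC)): drop {robot_in(rmC)}, keep {ball_in(b4,rmD)}, require {robot_in(rmB)}
    → {ball_in(b4,rmD), robot_in(rmB)}
  through step 3 (go(rmD,rmB)): drop {robot_in(rmB)}, keep {ball_in(b4,rmD)}, require {robot_in(rmD)}
    → {ball_in(b4,rmD), robot_in(rmD)}
  through step 2 (drop(b4,rmD,left)): drop {ball_in(b4,rmD)}, keep {robot_in(rmD)}, require {carry(b4,left), robot_in(rmD)}
    → {carry(b4,left), robot_in(rmD)}
  through step 1 (go(rmC,rmD)): drop {robot_in(rmD)}, keep {carry(b4,left)}, require {robot_in(rmC)}
    → {carry(b4,left), robot_in(rmC)}

== RESULT ==
["carry(b4,left)", "robot_in(rmC)"]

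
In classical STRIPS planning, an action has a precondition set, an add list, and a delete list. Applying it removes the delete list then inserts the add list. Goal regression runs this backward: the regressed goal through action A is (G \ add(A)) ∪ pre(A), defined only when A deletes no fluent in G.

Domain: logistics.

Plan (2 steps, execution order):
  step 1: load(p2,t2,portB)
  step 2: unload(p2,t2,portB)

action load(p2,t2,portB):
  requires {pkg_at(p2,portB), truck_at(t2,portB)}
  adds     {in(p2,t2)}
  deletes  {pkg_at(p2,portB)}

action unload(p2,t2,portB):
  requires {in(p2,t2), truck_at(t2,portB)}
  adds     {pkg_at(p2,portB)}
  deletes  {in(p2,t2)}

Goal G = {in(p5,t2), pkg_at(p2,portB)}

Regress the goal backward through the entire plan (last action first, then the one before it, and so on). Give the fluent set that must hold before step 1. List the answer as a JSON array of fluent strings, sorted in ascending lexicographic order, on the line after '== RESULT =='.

Work backward from the goal:
  through step 2 (unload(p2,t2,portB)): drop {pkg_at(p2,portB)}, keep {in(p5,t2)}, require {in(p2,t2), truck_at(t2,portB)}
    → {in(p2,t2), in(p5,t2), truck_at(t2,portB)}
  through step 1 (load(p2,t2,portB)): drop {in(p2,t2)}, keep {in(p5,t2), truck_at(t2,portB)}, require {pkg_at(p2,portB), truck_at(t2,portB)}
    → {in(p5,t2), pkg_at(p2,portB), truck_at(t2,portB)}

== RESULT ==
["in(p5,t2)", "pkg_at(p2,portB)", "truck_at(t2,portB)"]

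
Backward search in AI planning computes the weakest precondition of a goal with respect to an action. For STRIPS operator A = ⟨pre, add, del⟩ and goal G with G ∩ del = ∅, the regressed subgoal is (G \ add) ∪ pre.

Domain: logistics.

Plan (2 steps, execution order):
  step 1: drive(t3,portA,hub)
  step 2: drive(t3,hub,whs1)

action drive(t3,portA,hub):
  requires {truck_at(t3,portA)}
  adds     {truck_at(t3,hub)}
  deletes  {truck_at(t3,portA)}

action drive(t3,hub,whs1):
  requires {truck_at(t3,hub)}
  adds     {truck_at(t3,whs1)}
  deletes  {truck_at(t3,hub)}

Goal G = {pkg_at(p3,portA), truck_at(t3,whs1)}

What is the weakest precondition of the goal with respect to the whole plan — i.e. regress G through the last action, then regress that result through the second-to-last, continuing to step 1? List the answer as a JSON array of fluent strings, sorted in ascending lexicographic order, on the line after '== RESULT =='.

Regress step by step:
  through step 2 (drive(t3,hub,whs1)): drop {truck_at(t3,whs1)}, keep {pkg_at(p3,portA)}, require {truck_at(t3,hub)}
    → {pkg_at(p3,portA), truck_at(t3,hub)}
  through step 1 (drive(t3,portA,hub)): drop {truck_at(t3,hub)}, keep {pkg_at(p3,portA)}, require {truck_at(t3,portA)}
    → {pkg_at(p3,portA), truck_at(t3,portA)}

== RESULT ==
["pkg_at(p3,portA)", "truck_at(t3,portA)"]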